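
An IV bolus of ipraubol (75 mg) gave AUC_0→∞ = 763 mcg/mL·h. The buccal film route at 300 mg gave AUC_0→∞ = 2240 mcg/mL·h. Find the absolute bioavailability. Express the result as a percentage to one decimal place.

F = (AUC_ev / D_ev) / (AUC_iv / D_iv)
  = (2240/300) / (763/75)
  = 7.46667 / 10.1733 = 0.7339
  = 73.39%

F = 73.4%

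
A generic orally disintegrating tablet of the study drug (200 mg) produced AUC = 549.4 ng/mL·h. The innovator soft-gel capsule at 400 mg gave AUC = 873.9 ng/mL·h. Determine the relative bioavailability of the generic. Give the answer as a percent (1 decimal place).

F_rel = 125.7%

F_rel = (AUC_test/D_test) / (AUC_ref/D_ref)
      = (549.4/200) / (873.9/400)
      = 2.747 / 2.18475 = 1.2574 = 125.74%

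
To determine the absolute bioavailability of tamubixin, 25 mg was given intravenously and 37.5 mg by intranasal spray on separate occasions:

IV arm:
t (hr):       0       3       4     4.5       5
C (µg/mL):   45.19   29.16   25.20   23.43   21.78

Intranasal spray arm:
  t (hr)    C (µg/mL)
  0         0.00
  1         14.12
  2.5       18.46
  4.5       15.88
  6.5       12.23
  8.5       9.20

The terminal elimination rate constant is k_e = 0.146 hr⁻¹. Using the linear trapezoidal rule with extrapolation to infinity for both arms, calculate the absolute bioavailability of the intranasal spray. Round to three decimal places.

Trapezoidal AUC_0→5 (IV):
  [0→3]: (45.19+29.16)/2 × 3 = 111.525
  [3→4]: (29.16+25.20)/2 × 1 = 27.18
  [4→4.5]: (25.20+23.43)/2 × 0.5 = 12.1575
  [4.5→5]: (23.43+21.78)/2 × 0.5 = 11.3025
  Sum = 162.165 µg/mL·hr
IV tail: 21.78/0.146 = 149.178; AUC_iv,0→∞ = 162.165 + 149.178 = 311.343 µg/mL·hr
Trapezoidal AUC_0→8.5 (intranasal spray):
  [0→1]: (0.00+14.12)/2 × 1 = 7.06
  [1→2.5]: (14.12+18.46)/2 × 1.5 = 24.435
  [2.5→4.5]: (18.46+15.88)/2 × 2 = 34.34
  [4.5→6.5]: (15.88+12.23)/2 × 2 = 28.11
  [6.5→8.5]: (12.23+9.20)/2 × 2 = 21.43
  Sum = 115.375 µg/mL·hr
intranasal spray tail: 9.20/0.146 = 63.014; AUC_ev,0→∞ = 115.375 + 63.014 = 178.389 µg/mL·hr
F = (AUC_ev/D_ev)/(AUC_iv/D_iv) = (178.389/37.5)/(311.343/25) = 4.75704/12.45372 = 0.3820

F = 0.382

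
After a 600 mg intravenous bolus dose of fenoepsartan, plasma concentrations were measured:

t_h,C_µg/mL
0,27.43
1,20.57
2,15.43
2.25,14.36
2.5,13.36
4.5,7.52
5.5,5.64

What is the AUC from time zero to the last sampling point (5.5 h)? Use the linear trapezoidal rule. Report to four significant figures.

Trapezoidal AUC_0→5.5:
  [0→1]: (27.43+20.57)/2 × 1 = 24.0
  [1→2]: (20.57+15.43)/2 × 1 = 18.0
  [2→2.25]: (15.43+14.36)/2 × 0.25 = 3.72375
  [2.25→2.5]: (14.36+13.36)/2 × 0.25 = 3.465
  [2.5→4.5]: (13.36+7.52)/2 × 2 = 20.88
  [4.5→5.5]: (7.52+5.64)/2 × 1 = 6.58
  Sum = 76.64875 µg/mL·h

AUC = 76.65 µg/mL·h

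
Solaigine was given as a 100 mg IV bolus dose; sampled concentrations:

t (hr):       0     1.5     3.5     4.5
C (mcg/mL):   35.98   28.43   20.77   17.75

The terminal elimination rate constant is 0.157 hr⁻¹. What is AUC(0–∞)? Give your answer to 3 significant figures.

AUC = 230 mcg/mL·hr

Trapezoidal AUC_0→4.5:
  [0→1.5]: (35.98+28.43)/2 × 1.5 = 48.3075
  [1.5→3.5]: (28.43+20.77)/2 × 2 = 49.2
  [3.5→4.5]: (20.77+17.75)/2 × 1 = 19.26
  Sum = 116.7675 mcg/mL·hr
Extrapolated tail: C_last / k_e = 17.75 / 0.157 = 113.057
AUC_0→∞ = 116.7675 + 113.057 = 229.8245 mcg/mL·hr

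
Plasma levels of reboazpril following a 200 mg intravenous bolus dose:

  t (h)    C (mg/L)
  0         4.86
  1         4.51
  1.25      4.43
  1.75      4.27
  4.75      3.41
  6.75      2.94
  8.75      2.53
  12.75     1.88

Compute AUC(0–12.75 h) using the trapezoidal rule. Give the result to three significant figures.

Trapezoidal AUC_0→12.75:
  [0→1]: (4.86+4.51)/2 × 1 = 4.685
  [1→1.25]: (4.51+4.43)/2 × 0.25 = 1.1175
  [1.25→1.75]: (4.43+4.27)/2 × 0.5 = 2.175
  [1.75→4.75]: (4.27+3.41)/2 × 3 = 11.52
  [4.75→6.75]: (3.41+2.94)/2 × 2 = 6.35
  [6.75→8.75]: (2.94+2.53)/2 × 2 = 5.47
  [8.75→12.75]: (2.53+1.88)/2 × 4 = 8.82
  Sum = 40.1375 mg/L·h

AUC = 40.1 mg/L·h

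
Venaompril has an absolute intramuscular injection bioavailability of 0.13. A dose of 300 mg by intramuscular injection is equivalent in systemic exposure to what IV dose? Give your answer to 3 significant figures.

D_iv = 39.0 mg

Systemic exposure from an extravascular dose = F × D_ev, so the equivalent IV dose is F × D_ev.
D_iv = F × D_ev = 0.13 × 300 = 39 mg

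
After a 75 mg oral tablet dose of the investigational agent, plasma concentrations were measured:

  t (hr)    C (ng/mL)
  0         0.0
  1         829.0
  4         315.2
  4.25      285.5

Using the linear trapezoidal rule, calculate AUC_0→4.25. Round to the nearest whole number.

AUC = 2206 ng/mL·hr

Trapezoidal AUC_0→4.25:
  [0→1]: (0.0+829.0)/2 × 1 = 414.5
  [1→4]: (829.0+315.2)/2 × 3 = 1716.3
  [4→4.25]: (315.2+285.5)/2 × 0.25 = 75.0875
  Sum = 2205.8875 ng/mL·hr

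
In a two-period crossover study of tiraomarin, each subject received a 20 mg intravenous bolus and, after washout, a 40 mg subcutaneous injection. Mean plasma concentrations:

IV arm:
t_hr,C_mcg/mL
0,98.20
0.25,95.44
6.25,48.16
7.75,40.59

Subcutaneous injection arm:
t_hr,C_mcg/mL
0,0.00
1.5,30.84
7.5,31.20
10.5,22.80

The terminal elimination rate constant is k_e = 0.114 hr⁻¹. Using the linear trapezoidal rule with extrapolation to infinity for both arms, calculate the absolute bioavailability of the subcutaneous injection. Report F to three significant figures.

F = 0.279

Trapezoidal AUC_0→7.75 (IV):
  [0→0.25]: (98.20+95.44)/2 × 0.25 = 24.205
  [0.25→6.25]: (95.44+48.16)/2 × 6 = 430.8
  [6.25→7.75]: (48.16+40.59)/2 × 1.5 = 66.5625
  Sum = 521.5675 mcg/mL·hr
IV tail: 40.59/0.114 = 356.053; AUC_iv,0→∞ = 521.5675 + 356.053 = 877.6205 mcg/mL·hr
Trapezoidal AUC_0→10.5 (subcutaneous injection):
  [0→1.5]: (0.00+30.84)/2 × 1.5 = 23.13
  [1.5→7.5]: (30.84+31.20)/2 × 6 = 186.12
  [7.5→10.5]: (31.20+22.80)/2 × 3 = 81.0
  Sum = 290.25 mcg/mL·hr
subcutaneous injection tail: 22.80/0.114 = 200.000; AUC_ev,0→∞ = 290.25 + 200.000 = 490.25 mcg/mL·hr
F = (AUC_ev/D_ev)/(AUC_iv/D_iv) = (490.25/40)/(877.6205/20) = 12.25625/43.881025 = 0.2793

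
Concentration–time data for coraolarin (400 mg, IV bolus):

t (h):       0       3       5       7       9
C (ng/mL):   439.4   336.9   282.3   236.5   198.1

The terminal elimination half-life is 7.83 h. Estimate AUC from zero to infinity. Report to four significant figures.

AUC = 4975 ng/mL·h

Trapezoidal AUC_0→9:
  [0→3]: (439.4+336.9)/2 × 3 = 1164.45
  [3→5]: (336.9+282.3)/2 × 2 = 619.2
  [5→7]: (282.3+236.5)/2 × 2 = 518.8
  [7→9]: (236.5+198.1)/2 × 2 = 434.6
  Sum = 2737.05 ng/mL·h
k_e = ln2 / t½ = 0.693147 / 7.83 = 0.0885 h^-1
Extrapolated tail: C_last / k_e = 198.1 / 0.0885 = 2238.418
AUC_0→∞ = 2737.05 + 2238.418 = 4975.468 ng/mL·h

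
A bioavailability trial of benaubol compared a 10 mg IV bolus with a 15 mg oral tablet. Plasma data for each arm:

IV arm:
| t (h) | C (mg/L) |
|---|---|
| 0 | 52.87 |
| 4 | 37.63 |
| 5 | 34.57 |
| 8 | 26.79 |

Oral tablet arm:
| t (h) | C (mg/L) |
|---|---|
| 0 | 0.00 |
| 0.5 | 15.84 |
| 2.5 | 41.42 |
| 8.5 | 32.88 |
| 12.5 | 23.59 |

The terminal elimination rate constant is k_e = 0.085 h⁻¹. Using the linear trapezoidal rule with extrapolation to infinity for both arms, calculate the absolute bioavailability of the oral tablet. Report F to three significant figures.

Trapezoidal AUC_0→8 (IV):
  [0→4]: (52.87+37.63)/2 × 4 = 181.0
  [4→5]: (37.63+34.57)/2 × 1 = 36.1
  [5→8]: (34.57+26.79)/2 × 3 = 92.04
  Sum = 309.14 mg/L·h
IV tail: 26.79/0.085 = 315.176; AUC_iv,0→∞ = 309.14 + 315.176 = 624.316 mg/L·h
Trapezoidal AUC_0→12.5 (oral tablet):
  [0→0.5]: (0.00+15.84)/2 × 0.5 = 3.96
  [0.5→2.5]: (15.84+41.42)/2 × 2 = 57.26
  [2.5→8.5]: (41.42+32.88)/2 × 6 = 222.9
  [8.5→12.5]: (32.88+23.59)/2 × 4 = 112.94
  Sum = 397.06 mg/L·h
oral tablet tail: 23.59/0.085 = 277.529; AUC_ev,0→∞ = 397.06 + 277.529 = 674.589 mg/L·h
F = (AUC_ev/D_ev)/(AUC_iv/D_iv) = (674.589/15)/(624.316/10) = 44.9726/62.4316 = 0.7203

F = 0.720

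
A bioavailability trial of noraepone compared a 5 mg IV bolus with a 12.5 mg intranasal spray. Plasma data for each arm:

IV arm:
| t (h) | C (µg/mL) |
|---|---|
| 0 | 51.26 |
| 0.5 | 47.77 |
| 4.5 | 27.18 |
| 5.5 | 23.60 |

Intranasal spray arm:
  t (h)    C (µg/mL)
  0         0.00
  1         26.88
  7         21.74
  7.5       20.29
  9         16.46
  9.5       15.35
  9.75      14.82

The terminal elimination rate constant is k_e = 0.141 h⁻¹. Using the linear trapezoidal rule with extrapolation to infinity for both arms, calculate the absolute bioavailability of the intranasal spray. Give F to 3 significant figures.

Trapezoidal AUC_0→5.5 (IV):
  [0→0.5]: (51.26+47.77)/2 × 0.5 = 24.7575
  [0.5→4.5]: (47.77+27.18)/2 × 4 = 149.9
  [4.5→5.5]: (27.18+23.60)/2 × 1 = 25.39
  Sum = 200.0475 µg/mL·h
IV tail: 23.60/0.141 = 167.376; AUC_iv,0→∞ = 200.0475 + 167.376 = 367.4235 µg/mL·h
Trapezoidal AUC_0→9.75 (intranasal spray):
  [0→1]: (0.00+26.88)/2 × 1 = 13.44
  [1→7]: (26.88+21.74)/2 × 6 = 145.86
  [7→7.5]: (21.74+20.29)/2 × 0.5 = 10.5075
  [7.5→9]: (20.29+16.46)/2 × 1.5 = 27.5625
  [9→9.5]: (16.46+15.35)/2 × 0.5 = 7.9525
  [9.5→9.75]: (15.35+14.82)/2 × 0.25 = 3.77125
  Sum = 209.09375 µg/mL·h
intranasal spray tail: 14.82/0.141 = 105.106; AUC_ev,0→∞ = 209.09375 + 105.106 = 314.19975 µg/mL·h
F = (AUC_ev/D_ev)/(AUC_iv/D_iv) = (314.19975/12.5)/(367.4235/5) = 25.13598/73.4847 = 0.3421

F = 0.342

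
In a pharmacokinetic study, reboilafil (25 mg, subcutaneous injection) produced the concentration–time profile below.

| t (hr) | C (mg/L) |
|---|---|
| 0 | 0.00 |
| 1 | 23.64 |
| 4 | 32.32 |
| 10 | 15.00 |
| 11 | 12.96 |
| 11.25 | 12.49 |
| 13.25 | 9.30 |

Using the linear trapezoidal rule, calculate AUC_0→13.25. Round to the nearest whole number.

Trapezoidal AUC_0→13.25:
  [0→1]: (0.00+23.64)/2 × 1 = 11.82
  [1→4]: (23.64+32.32)/2 × 3 = 83.94
  [4→10]: (32.32+15.00)/2 × 6 = 141.96
  [10→11]: (15.00+12.96)/2 × 1 = 13.98
  [11→11.25]: (12.96+12.49)/2 × 0.25 = 3.18125
  [11.25→13.25]: (12.49+9.30)/2 × 2 = 21.79
  Sum = 276.67125 mg/L·hr

AUC = 277 mg/L·hr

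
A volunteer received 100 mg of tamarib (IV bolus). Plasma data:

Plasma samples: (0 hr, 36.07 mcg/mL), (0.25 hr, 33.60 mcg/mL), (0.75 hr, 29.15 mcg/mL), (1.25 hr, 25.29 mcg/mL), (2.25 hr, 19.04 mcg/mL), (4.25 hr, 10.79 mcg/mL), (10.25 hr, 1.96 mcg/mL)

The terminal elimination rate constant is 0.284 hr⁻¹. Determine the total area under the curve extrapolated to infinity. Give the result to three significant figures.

Trapezoidal AUC_0→10.25:
  [0→0.25]: (36.07+33.60)/2 × 0.25 = 8.70875
  [0.25→0.75]: (33.60+29.15)/2 × 0.5 = 15.6875
  [0.75→1.25]: (29.15+25.29)/2 × 0.5 = 13.61
  [1.25→2.25]: (25.29+19.04)/2 × 1 = 22.165
  [2.25→4.25]: (19.04+10.79)/2 × 2 = 29.83
  [4.25→10.25]: (10.79+1.96)/2 × 6 = 38.25
  Sum = 128.25125 mcg/mL·hr
Extrapolated tail: C_last / k_e = 1.96 / 0.284 = 6.901
AUC_0→∞ = 128.25125 + 6.901 = 135.15225 mcg/mL·hr

AUC = 135 mcg/mL·hr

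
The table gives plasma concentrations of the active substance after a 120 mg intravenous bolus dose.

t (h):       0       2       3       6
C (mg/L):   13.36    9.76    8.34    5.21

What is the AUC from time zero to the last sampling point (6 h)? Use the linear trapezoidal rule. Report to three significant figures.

Trapezoidal AUC_0→6:
  [0→2]: (13.36+9.76)/2 × 2 = 23.12
  [2→3]: (9.76+8.34)/2 × 1 = 9.05
  [3→6]: (8.34+5.21)/2 × 3 = 20.325
  Sum = 52.495 mg/L·h

AUC = 52.5 mg/L·h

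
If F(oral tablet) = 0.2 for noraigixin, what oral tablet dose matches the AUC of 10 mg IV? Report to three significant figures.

D_oral = 50.0 mg

For equal systemic exposure: F × D_ev = D_iv
D_ev = D_iv / F = 10 / 0.2 = 50 mg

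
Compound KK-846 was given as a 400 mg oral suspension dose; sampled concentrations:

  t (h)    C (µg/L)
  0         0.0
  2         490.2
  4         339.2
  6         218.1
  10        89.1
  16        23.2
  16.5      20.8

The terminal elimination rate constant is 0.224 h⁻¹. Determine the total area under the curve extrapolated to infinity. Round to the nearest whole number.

Trapezoidal AUC_0→16.5:
  [0→2]: (0.0+490.2)/2 × 2 = 490.2
  [2→4]: (490.2+339.2)/2 × 2 = 829.4
  [4→6]: (339.2+218.1)/2 × 2 = 557.3
  [6→10]: (218.1+89.1)/2 × 4 = 614.4
  [10→16]: (89.1+23.2)/2 × 6 = 336.9
  [16→16.5]: (23.2+20.8)/2 × 0.5 = 11.0
  Sum = 2839.2 µg/L·h
Extrapolated tail: C_last / k_e = 20.8 / 0.224 = 92.857
AUC_0→∞ = 2839.2 + 92.857 = 2932.057 µg/L·h

AUC = 2932 µg/L·h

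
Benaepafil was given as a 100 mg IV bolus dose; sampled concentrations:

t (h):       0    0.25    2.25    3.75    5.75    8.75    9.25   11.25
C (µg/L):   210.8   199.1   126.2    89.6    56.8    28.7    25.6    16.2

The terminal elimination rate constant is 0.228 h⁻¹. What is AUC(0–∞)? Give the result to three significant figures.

AUC = 939 µg/L·h

Trapezoidal AUC_0→11.25:
  [0→0.25]: (210.8+199.1)/2 × 0.25 = 51.2375
  [0.25→2.25]: (199.1+126.2)/2 × 2 = 325.3
  [2.25→3.75]: (126.2+89.6)/2 × 1.5 = 161.85
  [3.75→5.75]: (89.6+56.8)/2 × 2 = 146.4
  [5.75→8.75]: (56.8+28.7)/2 × 3 = 128.25
  [8.75→9.25]: (28.7+25.6)/2 × 0.5 = 13.575
  [9.25→11.25]: (25.6+16.2)/2 × 2 = 41.8
  Sum = 868.4125 µg/L·h
Extrapolated tail: C_last / k_e = 16.2 / 0.228 = 71.053
AUC_0→∞ = 868.4125 + 71.053 = 939.4655 µg/L·h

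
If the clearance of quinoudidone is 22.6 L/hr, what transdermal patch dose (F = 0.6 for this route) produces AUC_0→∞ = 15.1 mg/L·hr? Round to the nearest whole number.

Dose = 569 mg

Dose = CL × AUC_0→∞ / F
     = 22.6 × 15.1 / 0.6 = 568.767 mg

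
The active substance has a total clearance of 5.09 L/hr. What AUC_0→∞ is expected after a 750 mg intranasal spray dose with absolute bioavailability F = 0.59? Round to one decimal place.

AUC = 86.9 mg/L·hr

AUC_0→∞ = F × Dose / CL
        = 0.59 × 750 / 5.09 = 86.9352 mg/L·hr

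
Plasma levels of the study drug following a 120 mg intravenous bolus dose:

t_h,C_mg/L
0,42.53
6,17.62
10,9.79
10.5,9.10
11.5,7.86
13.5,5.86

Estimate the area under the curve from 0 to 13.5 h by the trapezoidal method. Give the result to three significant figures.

Trapezoidal AUC_0→13.5:
  [0→6]: (42.53+17.62)/2 × 6 = 180.45
  [6→10]: (17.62+9.79)/2 × 4 = 54.82
  [10→10.5]: (9.79+9.10)/2 × 0.5 = 4.7225
  [10.5→11.5]: (9.10+7.86)/2 × 1 = 8.48
  [11.5→13.5]: (7.86+5.86)/2 × 2 = 13.72
  Sum = 262.1925 mg/L·h

AUC = 262 mg/L·h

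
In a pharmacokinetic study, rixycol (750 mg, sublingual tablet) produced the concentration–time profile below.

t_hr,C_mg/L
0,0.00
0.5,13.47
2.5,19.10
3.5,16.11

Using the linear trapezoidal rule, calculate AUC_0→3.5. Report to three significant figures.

Trapezoidal AUC_0→3.5:
  [0→0.5]: (0.00+13.47)/2 × 0.5 = 3.3675
  [0.5→2.5]: (13.47+19.10)/2 × 2 = 32.57
  [2.5→3.5]: (19.10+16.11)/2 × 1 = 17.605
  Sum = 53.5425 mg/L·hr

AUC = 53.5 mg/L·hr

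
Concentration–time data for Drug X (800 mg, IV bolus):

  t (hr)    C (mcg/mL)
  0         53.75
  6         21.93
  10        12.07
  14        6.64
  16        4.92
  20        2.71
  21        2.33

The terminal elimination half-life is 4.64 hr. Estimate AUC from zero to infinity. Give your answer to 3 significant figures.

AUC = 377 mcg/mL·hr

Trapezoidal AUC_0→21:
  [0→6]: (53.75+21.93)/2 × 6 = 227.04
  [6→10]: (21.93+12.07)/2 × 4 = 68.0
  [10→14]: (12.07+6.64)/2 × 4 = 37.42
  [14→16]: (6.64+4.92)/2 × 2 = 11.56
  [16→20]: (4.92+2.71)/2 × 4 = 15.26
  [20→21]: (2.71+2.33)/2 × 1 = 2.52
  Sum = 361.8 mcg/mL·hr
k_e = ln2 / t½ = 0.693147 / 4.64 = 0.1494 hr^-1
Extrapolated tail: C_last / k_e = 2.33 / 0.1494 = 15.596
AUC_0→∞ = 361.8 + 15.596 = 377.396 mcg/mL·hr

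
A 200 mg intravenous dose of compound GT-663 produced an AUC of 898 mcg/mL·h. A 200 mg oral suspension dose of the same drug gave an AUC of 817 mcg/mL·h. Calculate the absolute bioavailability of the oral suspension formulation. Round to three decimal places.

F = 0.910

F = (AUC_ev / D_ev) / (AUC_iv / D_iv)
  = (817/200) / (898/200)
  = 4.085 / 4.49 = 0.9098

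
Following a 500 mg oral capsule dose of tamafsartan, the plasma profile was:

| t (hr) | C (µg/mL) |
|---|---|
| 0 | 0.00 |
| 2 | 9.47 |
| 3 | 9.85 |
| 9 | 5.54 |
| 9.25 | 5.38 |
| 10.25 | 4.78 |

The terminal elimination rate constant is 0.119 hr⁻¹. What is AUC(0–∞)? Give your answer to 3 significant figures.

AUC = 112 µg/mL·hr

Trapezoidal AUC_0→10.25:
  [0→2]: (0.00+9.47)/2 × 2 = 9.47
  [2→3]: (9.47+9.85)/2 × 1 = 9.66
  [3→9]: (9.85+5.54)/2 × 6 = 46.17
  [9→9.25]: (5.54+5.38)/2 × 0.25 = 1.365
  [9.25→10.25]: (5.38+4.78)/2 × 1 = 5.08
  Sum = 71.745 µg/mL·hr
Extrapolated tail: C_last / k_e = 4.78 / 0.119 = 40.168
AUC_0→∞ = 71.745 + 40.168 = 111.913 µg/mL·hr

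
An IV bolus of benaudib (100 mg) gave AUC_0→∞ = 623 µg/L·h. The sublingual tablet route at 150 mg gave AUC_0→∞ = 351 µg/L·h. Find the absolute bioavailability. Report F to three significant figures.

F = (AUC_ev / D_ev) / (AUC_iv / D_iv)
  = (351/150) / (623/100)
  = 2.34 / 6.23 = 0.3756

F = 0.376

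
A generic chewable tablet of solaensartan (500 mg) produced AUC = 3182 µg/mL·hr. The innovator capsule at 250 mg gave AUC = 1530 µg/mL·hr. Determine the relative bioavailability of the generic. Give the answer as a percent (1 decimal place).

F_rel = (AUC_test/D_test) / (AUC_ref/D_ref)
      = (3182/500) / (1530/250)
      = 6.364 / 6.12 = 1.0399 = 103.99%

F_rel = 104.0%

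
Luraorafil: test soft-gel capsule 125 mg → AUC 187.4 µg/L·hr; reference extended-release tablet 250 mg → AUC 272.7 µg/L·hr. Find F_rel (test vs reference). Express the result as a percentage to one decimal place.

F_rel = 137.4%

F_rel = (AUC_test/D_test) / (AUC_ref/D_ref)
      = (187.4/125) / (272.7/250)
      = 1.4992 / 1.0908 = 1.3744 = 137.44%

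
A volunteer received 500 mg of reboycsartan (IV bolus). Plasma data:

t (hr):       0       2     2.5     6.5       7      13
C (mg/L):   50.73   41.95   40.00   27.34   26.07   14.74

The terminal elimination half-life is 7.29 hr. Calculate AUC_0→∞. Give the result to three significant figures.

AUC = 539 mg/L·hr

Trapezoidal AUC_0→13:
  [0→2]: (50.73+41.95)/2 × 2 = 92.68
  [2→2.5]: (41.95+40.00)/2 × 0.5 = 20.4875
  [2.5→6.5]: (40.00+27.34)/2 × 4 = 134.68
  [6.5→7]: (27.34+26.07)/2 × 0.5 = 13.3525
  [7→13]: (26.07+14.74)/2 × 6 = 122.43
  Sum = 383.63 mg/L·hr
k_e = ln2 / t½ = 0.693147 / 7.29 = 0.0951 hr^-1
Extrapolated tail: C_last / k_e = 14.74 / 0.0951 = 154.995
AUC_0→∞ = 383.63 + 154.995 = 538.625 mg/L·hr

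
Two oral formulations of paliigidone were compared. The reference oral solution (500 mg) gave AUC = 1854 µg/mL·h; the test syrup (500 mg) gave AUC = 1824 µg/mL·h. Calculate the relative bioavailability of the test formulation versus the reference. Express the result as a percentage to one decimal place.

F_rel = (AUC_test/D_test) / (AUC_ref/D_ref)
      = (1824/500) / (1854/500)
      = 3.648 / 3.708 = 0.9838 = 98.38%

F_rel = 98.4%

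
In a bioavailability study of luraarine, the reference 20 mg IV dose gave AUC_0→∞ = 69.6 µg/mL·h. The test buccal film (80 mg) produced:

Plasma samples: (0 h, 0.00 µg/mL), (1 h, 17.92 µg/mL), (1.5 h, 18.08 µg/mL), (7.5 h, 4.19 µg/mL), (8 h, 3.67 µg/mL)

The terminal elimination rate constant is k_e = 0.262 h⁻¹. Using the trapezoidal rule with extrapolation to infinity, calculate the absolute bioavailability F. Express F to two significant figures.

Trapezoidal AUC_0→8 (buccal film):
  [0→1]: (0.00+17.92)/2 × 1 = 8.96
  [1→1.5]: (17.92+18.08)/2 × 0.5 = 9.0
  [1.5→7.5]: (18.08+4.19)/2 × 6 = 66.81
  [7.5→8]: (4.19+3.67)/2 × 0.5 = 1.965
  Sum = 86.735 µg/mL·h
Tail: C_last/k_e = 3.67/0.262 = 14.008
AUC_0→∞ (buccal film) = 86.735 + 14.008 = 100.743 µg/mL·h
F = (AUC_ev/D_ev)/(AUC_iv/D_iv) = (100.743/80)/(69.6/20) = 1.2592875/3.48 = 0.3619

F = 0.36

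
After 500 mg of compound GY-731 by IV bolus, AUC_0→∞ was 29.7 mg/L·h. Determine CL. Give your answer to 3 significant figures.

CL = 16.8 L/h

CL = Dose_iv / AUC_0→∞
   = 500 / 29.7 = 16.835 L/h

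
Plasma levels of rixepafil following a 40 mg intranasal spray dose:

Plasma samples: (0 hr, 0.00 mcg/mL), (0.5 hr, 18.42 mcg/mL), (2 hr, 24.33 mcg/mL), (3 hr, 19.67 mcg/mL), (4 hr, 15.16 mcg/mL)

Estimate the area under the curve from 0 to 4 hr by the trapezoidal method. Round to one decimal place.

Trapezoidal AUC_0→4:
  [0→0.5]: (0.00+18.42)/2 × 0.5 = 4.605
  [0.5→2]: (18.42+24.33)/2 × 1.5 = 32.0625
  [2→3]: (24.33+19.67)/2 × 1 = 22.0
  [3→4]: (19.67+15.16)/2 × 1 = 17.415
  Sum = 76.0825 mcg/mL·hr

AUC = 76.1 mcg/mL·hr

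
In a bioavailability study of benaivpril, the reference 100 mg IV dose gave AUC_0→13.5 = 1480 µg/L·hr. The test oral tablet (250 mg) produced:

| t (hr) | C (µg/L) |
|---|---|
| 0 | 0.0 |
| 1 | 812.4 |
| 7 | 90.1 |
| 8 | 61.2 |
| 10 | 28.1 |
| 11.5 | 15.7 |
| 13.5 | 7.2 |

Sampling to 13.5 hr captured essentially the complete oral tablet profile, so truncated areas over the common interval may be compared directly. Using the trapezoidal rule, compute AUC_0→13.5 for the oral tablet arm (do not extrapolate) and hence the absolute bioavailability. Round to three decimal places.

Trapezoidal AUC_0→13.5 (oral tablet):
  [0→1]: (0.0+812.4)/2 × 1 = 406.2
  [1→7]: (812.4+90.1)/2 × 6 = 2707.5
  [7→8]: (90.1+61.2)/2 × 1 = 75.65
  [8→10]: (61.2+28.1)/2 × 2 = 89.3
  [10→11.5]: (28.1+15.7)/2 × 1.5 = 32.85
  [11.5→13.5]: (15.7+7.2)/2 × 2 = 22.9
  Sum = 3334.4 µg/L·hr
F = (AUC_ev/D_ev)/(AUC_iv/D_iv) = (3334.4/250)/(1480/100) = 13.3376/14.8 = 0.9012

F = 0.901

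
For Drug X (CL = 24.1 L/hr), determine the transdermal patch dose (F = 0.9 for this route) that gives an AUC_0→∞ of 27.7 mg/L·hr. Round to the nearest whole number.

Dose = CL × AUC_0→∞ / F
     = 24.1 × 27.7 / 0.9 = 741.744 mg

Dose = 742 mg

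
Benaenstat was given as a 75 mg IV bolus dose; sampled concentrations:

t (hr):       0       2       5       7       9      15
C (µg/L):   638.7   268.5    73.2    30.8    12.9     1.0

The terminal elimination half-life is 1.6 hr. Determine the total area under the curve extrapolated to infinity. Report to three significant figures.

Trapezoidal AUC_0→15:
  [0→2]: (638.7+268.5)/2 × 2 = 907.2
  [2→5]: (268.5+73.2)/2 × 3 = 512.55
  [5→7]: (73.2+30.8)/2 × 2 = 104.0
  [7→9]: (30.8+12.9)/2 × 2 = 43.7
  [9→15]: (12.9+1.0)/2 × 6 = 41.7
  Sum = 1609.15 µg/L·hr
k_e = ln2 / t½ = 0.693147 / 1.6 = 0.4332 hr^-1
Extrapolated tail: C_last / k_e = 1.0 / 0.4332 = 2.308
AUC_0→∞ = 1609.15 + 2.308 = 1611.458 µg/L·hr

AUC = 1610 µg/L·hr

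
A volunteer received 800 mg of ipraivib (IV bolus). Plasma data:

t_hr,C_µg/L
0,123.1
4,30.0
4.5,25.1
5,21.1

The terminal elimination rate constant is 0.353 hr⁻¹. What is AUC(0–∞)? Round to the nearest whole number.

Trapezoidal AUC_0→5:
  [0→4]: (123.1+30.0)/2 × 4 = 306.2
  [4→4.5]: (30.0+25.1)/2 × 0.5 = 13.775
  [4.5→5]: (25.1+21.1)/2 × 0.5 = 11.55
  Sum = 331.525 µg/L·hr
Extrapolated tail: C_last / k_e = 21.1 / 0.353 = 59.773
AUC_0→∞ = 331.525 + 59.773 = 391.298 µg/L·hr

AUC = 391 µg/L·hr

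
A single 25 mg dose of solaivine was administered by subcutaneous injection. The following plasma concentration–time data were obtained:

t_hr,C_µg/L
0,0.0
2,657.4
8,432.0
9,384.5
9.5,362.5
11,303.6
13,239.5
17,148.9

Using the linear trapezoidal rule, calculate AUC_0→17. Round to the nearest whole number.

AUC = 6340 µg/L·hr

Trapezoidal AUC_0→17:
  [0→2]: (0.0+657.4)/2 × 2 = 657.4
  [2→8]: (657.4+432.0)/2 × 6 = 3268.2
  [8→9]: (432.0+384.5)/2 × 1 = 408.25
  [9→9.5]: (384.5+362.5)/2 × 0.5 = 186.75
  [9.5→11]: (362.5+303.6)/2 × 1.5 = 499.575
  [11→13]: (303.6+239.5)/2 × 2 = 543.1
  [13→17]: (239.5+148.9)/2 × 4 = 776.8
  Sum = 6340.075 µg/L·hr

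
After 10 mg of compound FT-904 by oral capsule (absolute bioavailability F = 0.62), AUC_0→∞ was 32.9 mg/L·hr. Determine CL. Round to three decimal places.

CL = 0.188 L/hr

CL = F × Dose / AUC_0→∞
   = 0.62 × 10 / 32.9 = 0.18845 L/hr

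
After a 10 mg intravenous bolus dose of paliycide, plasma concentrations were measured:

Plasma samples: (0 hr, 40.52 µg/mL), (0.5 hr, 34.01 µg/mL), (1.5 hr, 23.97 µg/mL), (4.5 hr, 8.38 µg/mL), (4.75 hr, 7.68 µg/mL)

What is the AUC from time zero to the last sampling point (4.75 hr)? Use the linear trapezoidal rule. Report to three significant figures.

Trapezoidal AUC_0→4.75:
  [0→0.5]: (40.52+34.01)/2 × 0.5 = 18.6325
  [0.5→1.5]: (34.01+23.97)/2 × 1 = 28.99
  [1.5→4.5]: (23.97+8.38)/2 × 3 = 48.525
  [4.5→4.75]: (8.38+7.68)/2 × 0.25 = 2.0075
  Sum = 98.155 µg/mL·hr

AUC = 98.2 µg/mL·hr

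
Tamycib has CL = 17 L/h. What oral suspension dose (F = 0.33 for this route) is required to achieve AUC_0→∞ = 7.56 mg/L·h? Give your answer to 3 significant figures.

Dose = CL × AUC_0→∞ / F
     = 17 × 7.56 / 0.33 = 389.455 mg

Dose = 389 mg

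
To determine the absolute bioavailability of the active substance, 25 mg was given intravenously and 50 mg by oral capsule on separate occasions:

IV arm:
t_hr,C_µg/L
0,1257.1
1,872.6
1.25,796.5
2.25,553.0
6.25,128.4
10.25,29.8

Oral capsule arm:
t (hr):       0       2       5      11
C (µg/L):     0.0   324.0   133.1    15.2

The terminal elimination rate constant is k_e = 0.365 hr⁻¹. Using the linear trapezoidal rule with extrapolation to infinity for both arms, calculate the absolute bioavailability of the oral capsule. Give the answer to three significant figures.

F = 0.202

Trapezoidal AUC_0→10.25 (IV):
  [0→1]: (1257.1+872.6)/2 × 1 = 1064.85
  [1→1.25]: (872.6+796.5)/2 × 0.25 = 208.6375
  [1.25→2.25]: (796.5+553.0)/2 × 1 = 674.75
  [2.25→6.25]: (553.0+128.4)/2 × 4 = 1362.8
  [6.25→10.25]: (128.4+29.8)/2 × 4 = 316.4
  Sum = 3627.4375 µg/L·hr
IV tail: 29.8/0.365 = 81.644; AUC_iv,0→∞ = 3627.4375 + 81.644 = 3709.0815 µg/L·hr
Trapezoidal AUC_0→11 (oral capsule):
  [0→2]: (0.0+324.0)/2 × 2 = 324.0
  [2→5]: (324.0+133.1)/2 × 3 = 685.65
  [5→11]: (133.1+15.2)/2 × 6 = 444.9
  Sum = 1454.55 µg/L·hr
oral capsule tail: 15.2/0.365 = 41.644; AUC_ev,0→∞ = 1454.55 + 41.644 = 1496.194 µg/L·hr
F = (AUC_ev/D_ev)/(AUC_iv/D_iv) = (1496.194/50)/(3709.0815/25) = 29.92388/148.36326 = 0.2017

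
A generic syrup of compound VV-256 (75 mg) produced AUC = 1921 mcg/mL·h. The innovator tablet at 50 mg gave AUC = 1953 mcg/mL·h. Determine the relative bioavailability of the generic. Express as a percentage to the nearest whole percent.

F_rel = (AUC_test/D_test) / (AUC_ref/D_ref)
      = (1921/75) / (1953/50)
      = 25.6133 / 39.06 = 0.6557 = 65.57%

F_rel = 66%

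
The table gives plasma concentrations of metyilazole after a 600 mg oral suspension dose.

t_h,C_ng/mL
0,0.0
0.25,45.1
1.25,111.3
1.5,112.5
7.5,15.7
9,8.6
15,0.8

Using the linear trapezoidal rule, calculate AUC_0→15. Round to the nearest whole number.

Trapezoidal AUC_0→15:
  [0→0.25]: (0.0+45.1)/2 × 0.25 = 5.6375
  [0.25→1.25]: (45.1+111.3)/2 × 1 = 78.2
  [1.25→1.5]: (111.3+112.5)/2 × 0.25 = 27.975
  [1.5→7.5]: (112.5+15.7)/2 × 6 = 384.6
  [7.5→9]: (15.7+8.6)/2 × 1.5 = 18.225
  [9→15]: (8.6+0.8)/2 × 6 = 28.2
  Sum = 542.8375 ng/mL·h

AUC = 543 ng/mL·h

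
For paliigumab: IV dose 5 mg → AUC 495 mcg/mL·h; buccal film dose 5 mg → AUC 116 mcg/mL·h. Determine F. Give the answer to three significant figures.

F = 0.234

F = (AUC_ev / D_ev) / (AUC_iv / D_iv)
  = (116/5) / (495/5)
  = 23.2 / 99 = 0.2343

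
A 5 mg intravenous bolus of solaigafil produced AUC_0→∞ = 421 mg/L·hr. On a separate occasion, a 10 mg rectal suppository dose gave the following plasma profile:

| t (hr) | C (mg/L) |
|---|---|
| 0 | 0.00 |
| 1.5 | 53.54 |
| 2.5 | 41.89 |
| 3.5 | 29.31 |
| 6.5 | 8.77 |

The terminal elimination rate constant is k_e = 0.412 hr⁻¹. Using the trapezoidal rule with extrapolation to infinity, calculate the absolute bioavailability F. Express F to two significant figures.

Trapezoidal AUC_0→6.5 (rectal suppository):
  [0→1.5]: (0.00+53.54)/2 × 1.5 = 40.155
  [1.5→2.5]: (53.54+41.89)/2 × 1 = 47.715
  [2.5→3.5]: (41.89+29.31)/2 × 1 = 35.6
  [3.5→6.5]: (29.31+8.77)/2 × 3 = 57.12
  Sum = 180.59 mg/L·hr
Tail: C_last/k_e = 8.77/0.412 = 21.286
AUC_0→∞ (rectal suppository) = 180.59 + 21.286 = 201.876 mg/L·hr
F = (AUC_ev/D_ev)/(AUC_iv/D_iv) = (201.876/10)/(421/5) = 20.1876/84.2 = 0.2398

F = 0.24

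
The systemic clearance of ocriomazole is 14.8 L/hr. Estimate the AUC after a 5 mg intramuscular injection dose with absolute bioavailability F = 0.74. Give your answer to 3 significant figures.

AUC = 0.250 mg/L·hr

AUC_0→∞ = F × Dose / CL
        = 0.74 × 5 / 14.8 = 0.25 mg/L·hr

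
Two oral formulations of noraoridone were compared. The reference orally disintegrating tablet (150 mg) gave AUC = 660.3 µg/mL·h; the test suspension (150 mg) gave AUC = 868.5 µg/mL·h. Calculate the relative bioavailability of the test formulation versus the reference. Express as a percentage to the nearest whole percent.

F_rel = (AUC_test/D_test) / (AUC_ref/D_ref)
      = (868.5/150) / (660.3/150)
      = 5.79 / 4.402 = 1.3153 = 131.53%

F_rel = 132%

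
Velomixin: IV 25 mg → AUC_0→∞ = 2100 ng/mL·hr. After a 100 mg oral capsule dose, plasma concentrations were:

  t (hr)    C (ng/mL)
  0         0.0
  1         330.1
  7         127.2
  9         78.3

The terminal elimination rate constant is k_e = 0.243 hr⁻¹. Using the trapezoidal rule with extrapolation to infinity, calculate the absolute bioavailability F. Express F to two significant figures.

Trapezoidal AUC_0→9 (oral capsule):
  [0→1]: (0.0+330.1)/2 × 1 = 165.05
  [1→7]: (330.1+127.2)/2 × 6 = 1371.9
  [7→9]: (127.2+78.3)/2 × 2 = 205.5
  Sum = 1742.45 ng/mL·hr
Tail: C_last/k_e = 78.3/0.243 = 322.222
AUC_0→∞ (oral capsule) = 1742.45 + 322.222 = 2064.672 ng/mL·hr
F = (AUC_ev/D_ev)/(AUC_iv/D_iv) = (2064.672/100)/(2100/25) = 20.64672/84 = 0.2458

F = 0.25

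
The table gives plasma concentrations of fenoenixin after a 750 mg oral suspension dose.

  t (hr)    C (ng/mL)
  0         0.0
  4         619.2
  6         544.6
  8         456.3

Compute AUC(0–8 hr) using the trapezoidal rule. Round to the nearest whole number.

AUC = 3403 ng/mL·hr

Trapezoidal AUC_0→8:
  [0→4]: (0.0+619.2)/2 × 4 = 1238.4
  [4→6]: (619.2+544.6)/2 × 2 = 1163.8
  [6→8]: (544.6+456.3)/2 × 2 = 1000.9
  Sum = 3403.1 ng/mL·hr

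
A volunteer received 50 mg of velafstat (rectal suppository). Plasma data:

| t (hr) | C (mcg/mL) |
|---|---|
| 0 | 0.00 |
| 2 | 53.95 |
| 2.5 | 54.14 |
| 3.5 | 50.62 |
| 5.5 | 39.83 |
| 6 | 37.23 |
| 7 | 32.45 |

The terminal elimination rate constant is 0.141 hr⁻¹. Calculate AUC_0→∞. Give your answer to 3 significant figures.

Trapezoidal AUC_0→7:
  [0→2]: (0.00+53.95)/2 × 2 = 53.95
  [2→2.5]: (53.95+54.14)/2 × 0.5 = 27.0225
  [2.5→3.5]: (54.14+50.62)/2 × 1 = 52.38
  [3.5→5.5]: (50.62+39.83)/2 × 2 = 90.45
  [5.5→6]: (39.83+37.23)/2 × 0.5 = 19.265
  [6→7]: (37.23+32.45)/2 × 1 = 34.84
  Sum = 277.9075 mcg/mL·hr
Extrapolated tail: C_last / k_e = 32.45 / 0.141 = 230.142
AUC_0→∞ = 277.9075 + 230.142 = 508.0495 mcg/mL·hr

AUC = 508 mcg/mL·hr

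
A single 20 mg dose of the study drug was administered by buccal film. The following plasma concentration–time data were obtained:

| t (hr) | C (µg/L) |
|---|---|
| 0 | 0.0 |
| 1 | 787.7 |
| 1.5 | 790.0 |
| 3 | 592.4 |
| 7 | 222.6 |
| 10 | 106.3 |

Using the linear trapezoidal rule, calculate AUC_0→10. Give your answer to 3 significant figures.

AUC = 3950 µg/L·hr

Trapezoidal AUC_0→10:
  [0→1]: (0.0+787.7)/2 × 1 = 393.85
  [1→1.5]: (787.7+790.0)/2 × 0.5 = 394.425
  [1.5→3]: (790.0+592.4)/2 × 1.5 = 1036.8
  [3→7]: (592.4+222.6)/2 × 4 = 1630.0
  [7→10]: (222.6+106.3)/2 × 3 = 493.35
  Sum = 3948.425 µg/L·hr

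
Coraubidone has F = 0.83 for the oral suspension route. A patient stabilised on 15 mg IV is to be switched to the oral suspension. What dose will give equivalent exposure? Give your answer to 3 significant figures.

D_oral = 18.1 mg

For equal systemic exposure: F × D_ev = D_iv
D_ev = D_iv / F = 15 / 0.83 = 18.0723 mg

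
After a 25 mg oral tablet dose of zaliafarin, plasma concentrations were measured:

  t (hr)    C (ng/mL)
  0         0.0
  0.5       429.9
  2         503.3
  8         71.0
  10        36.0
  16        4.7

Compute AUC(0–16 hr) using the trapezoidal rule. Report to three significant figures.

AUC = 2760 ng/mL·hr

Trapezoidal AUC_0→16:
  [0→0.5]: (0.0+429.9)/2 × 0.5 = 107.475
  [0.5→2]: (429.9+503.3)/2 × 1.5 = 699.9
  [2→8]: (503.3+71.0)/2 × 6 = 1722.9
  [8→10]: (71.0+36.0)/2 × 2 = 107.0
  [10→16]: (36.0+4.7)/2 × 6 = 122.1
  Sum = 2759.375 ng/mL·hr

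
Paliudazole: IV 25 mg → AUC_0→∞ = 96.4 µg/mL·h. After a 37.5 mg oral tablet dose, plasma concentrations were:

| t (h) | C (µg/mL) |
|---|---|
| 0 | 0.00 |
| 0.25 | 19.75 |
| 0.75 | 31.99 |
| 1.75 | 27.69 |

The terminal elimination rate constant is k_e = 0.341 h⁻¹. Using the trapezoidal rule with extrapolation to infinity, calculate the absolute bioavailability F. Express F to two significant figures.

F = 0.87

Trapezoidal AUC_0→1.75 (oral tablet):
  [0→0.25]: (0.00+19.75)/2 × 0.25 = 2.46875
  [0.25→0.75]: (19.75+31.99)/2 × 0.5 = 12.935
  [0.75→1.75]: (31.99+27.69)/2 × 1 = 29.84
  Sum = 45.24375 µg/mL·h
Tail: C_last/k_e = 27.69/0.341 = 81.202
AUC_0→∞ (oral tablet) = 45.24375 + 81.202 = 126.44575 µg/mL·h
F = (AUC_ev/D_ev)/(AUC_iv/D_iv) = (126.44575/37.5)/(96.4/25) = 3.37189/3.856 = 0.8745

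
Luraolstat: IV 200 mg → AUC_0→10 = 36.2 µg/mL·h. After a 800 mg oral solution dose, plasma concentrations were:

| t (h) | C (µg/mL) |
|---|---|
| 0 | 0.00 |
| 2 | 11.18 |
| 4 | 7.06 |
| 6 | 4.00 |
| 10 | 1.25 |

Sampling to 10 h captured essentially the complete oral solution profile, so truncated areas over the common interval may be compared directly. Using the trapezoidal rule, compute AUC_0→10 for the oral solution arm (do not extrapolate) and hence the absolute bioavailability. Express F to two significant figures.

F = 0.35

Trapezoidal AUC_0→10 (oral solution):
  [0→2]: (0.00+11.18)/2 × 2 = 11.18
  [2→4]: (11.18+7.06)/2 × 2 = 18.24
  [4→6]: (7.06+4.00)/2 × 2 = 11.06
  [6→10]: (4.00+1.25)/2 × 4 = 10.5
  Sum = 50.98 µg/mL·h
F = (AUC_ev/D_ev)/(AUC_iv/D_iv) = (50.98/800)/(36.2/200) = 0.063725/0.181 = 0.3521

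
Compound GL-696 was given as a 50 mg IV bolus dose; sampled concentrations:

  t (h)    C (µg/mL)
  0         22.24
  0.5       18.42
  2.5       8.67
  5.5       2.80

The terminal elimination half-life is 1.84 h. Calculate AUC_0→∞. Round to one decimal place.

Trapezoidal AUC_0→5.5:
  [0→0.5]: (22.24+18.42)/2 × 0.5 = 10.165
  [0.5→2.5]: (18.42+8.67)/2 × 2 = 27.09
  [2.5→5.5]: (8.67+2.80)/2 × 3 = 17.205
  Sum = 54.46 µg/mL·h
k_e = ln2 / t½ = 0.693147 / 1.84 = 0.3767 h^-1
Extrapolated tail: C_last / k_e = 2.80 / 0.3767 = 7.433
AUC_0→∞ = 54.46 + 7.433 = 61.893 µg/mL·h

AUC = 61.9 µg/mL·h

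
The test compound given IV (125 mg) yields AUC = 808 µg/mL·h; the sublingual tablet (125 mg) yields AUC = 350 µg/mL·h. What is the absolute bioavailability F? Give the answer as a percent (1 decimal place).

F = 43.3%

F = (AUC_ev / D_ev) / (AUC_iv / D_iv)
  = (350/125) / (808/125)
  = 2.8 / 6.464 = 0.4332
  = 43.32%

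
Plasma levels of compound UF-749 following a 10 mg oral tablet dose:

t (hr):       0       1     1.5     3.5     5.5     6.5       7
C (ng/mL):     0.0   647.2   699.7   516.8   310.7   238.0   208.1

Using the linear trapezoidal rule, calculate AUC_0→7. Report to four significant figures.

Trapezoidal AUC_0→7:
  [0→1]: (0.0+647.2)/2 × 1 = 323.6
  [1→1.5]: (647.2+699.7)/2 × 0.5 = 336.725
  [1.5→3.5]: (699.7+516.8)/2 × 2 = 1216.5
  [3.5→5.5]: (516.8+310.7)/2 × 2 = 827.5
  [5.5→6.5]: (310.7+238.0)/2 × 1 = 274.35
  [6.5→7]: (238.0+208.1)/2 × 0.5 = 111.525
  Sum = 3090.2 ng/mL·hr

AUC = 3090 ng/mL·hr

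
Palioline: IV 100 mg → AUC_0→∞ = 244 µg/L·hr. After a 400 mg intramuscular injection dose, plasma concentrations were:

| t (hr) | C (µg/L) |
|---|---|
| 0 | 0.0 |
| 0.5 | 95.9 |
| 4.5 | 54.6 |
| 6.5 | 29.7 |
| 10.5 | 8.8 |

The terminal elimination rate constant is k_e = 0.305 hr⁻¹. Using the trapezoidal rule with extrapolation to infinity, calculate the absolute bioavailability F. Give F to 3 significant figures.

Trapezoidal AUC_0→10.5 (intramuscular injection):
  [0→0.5]: (0.0+95.9)/2 × 0.5 = 23.975
  [0.5→4.5]: (95.9+54.6)/2 × 4 = 301.0
  [4.5→6.5]: (54.6+29.7)/2 × 2 = 84.3
  [6.5→10.5]: (29.7+8.8)/2 × 4 = 77.0
  Sum = 486.275 µg/L·hr
Tail: C_last/k_e = 8.8/0.305 = 28.852
AUC_0→∞ (intramuscular injection) = 486.275 + 28.852 = 515.127 µg/L·hr
F = (AUC_ev/D_ev)/(AUC_iv/D_iv) = (515.127/400)/(244/100) = 1.2878175/2.44 = 0.5278

F = 0.528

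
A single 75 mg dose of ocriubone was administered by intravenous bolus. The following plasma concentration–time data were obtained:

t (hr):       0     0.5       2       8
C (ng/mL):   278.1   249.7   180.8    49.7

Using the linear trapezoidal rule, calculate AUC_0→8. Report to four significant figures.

Trapezoidal AUC_0→8:
  [0→0.5]: (278.1+249.7)/2 × 0.5 = 131.95
  [0.5→2]: (249.7+180.8)/2 × 1.5 = 322.875
  [2→8]: (180.8+49.7)/2 × 6 = 691.5
  Sum = 1146.325 ng/mL·hr

AUC = 1146 ng/mL·hr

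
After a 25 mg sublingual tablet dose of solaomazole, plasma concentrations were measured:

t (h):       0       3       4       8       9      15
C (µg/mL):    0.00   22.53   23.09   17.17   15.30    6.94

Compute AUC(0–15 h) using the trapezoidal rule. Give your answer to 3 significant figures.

AUC = 220 µg/mL·h

Trapezoidal AUC_0→15:
  [0→3]: (0.00+22.53)/2 × 3 = 33.795
  [3→4]: (22.53+23.09)/2 × 1 = 22.81
  [4→8]: (23.09+17.17)/2 × 4 = 80.52
  [8→9]: (17.17+15.30)/2 × 1 = 16.235
  [9→15]: (15.30+6.94)/2 × 6 = 66.72
  Sum = 220.08 µg/mL·h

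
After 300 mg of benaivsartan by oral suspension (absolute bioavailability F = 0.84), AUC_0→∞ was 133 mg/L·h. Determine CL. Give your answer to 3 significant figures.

CL = F × Dose / AUC_0→∞
   = 0.84 × 300 / 133 = 1.89474 L/h

CL = 1.89 L/h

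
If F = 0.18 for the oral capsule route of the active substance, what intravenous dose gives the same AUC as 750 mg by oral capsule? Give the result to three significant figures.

Systemic exposure from an extravascular dose = F × D_ev, so the equivalent IV dose is F × D_ev.
D_iv = F × D_ev = 0.18 × 750 = 135 mg

D_iv = 135 mg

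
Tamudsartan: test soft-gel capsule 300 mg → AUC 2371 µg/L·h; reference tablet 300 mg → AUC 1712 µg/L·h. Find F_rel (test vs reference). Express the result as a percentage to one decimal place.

F_rel = 138.5%

F_rel = (AUC_test/D_test) / (AUC_ref/D_ref)
      = (2371/300) / (1712/300)
      = 7.90333 / 5.70667 = 1.3849 = 138.49%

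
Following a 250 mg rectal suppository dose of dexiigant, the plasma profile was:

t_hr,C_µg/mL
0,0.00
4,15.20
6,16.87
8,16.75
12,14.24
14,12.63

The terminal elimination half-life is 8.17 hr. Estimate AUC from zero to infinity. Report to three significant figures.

Trapezoidal AUC_0→14:
  [0→4]: (0.00+15.20)/2 × 4 = 30.4
  [4→6]: (15.20+16.87)/2 × 2 = 32.07
  [6→8]: (16.87+16.75)/2 × 2 = 33.62
  [8→12]: (16.75+14.24)/2 × 4 = 61.98
  [12→14]: (14.24+12.63)/2 × 2 = 26.87
  Sum = 184.94 µg/mL·hr
k_e = ln2 / t½ = 0.693147 / 8.17 = 0.0848 hr^-1
Extrapolated tail: C_last / k_e = 12.63 / 0.0848 = 148.939
AUC_0→∞ = 184.94 + 148.939 = 333.879 µg/mL·hr

AUC = 334 µg/mL·hr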